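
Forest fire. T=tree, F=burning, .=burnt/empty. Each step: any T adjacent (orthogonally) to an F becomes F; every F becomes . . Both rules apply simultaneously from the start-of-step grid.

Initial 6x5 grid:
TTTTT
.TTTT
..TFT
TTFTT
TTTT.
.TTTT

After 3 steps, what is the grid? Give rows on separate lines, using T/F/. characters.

Step 1: 6 trees catch fire, 2 burn out
  TTTTT
  .TTFT
  ..F.F
  TF.FT
  TTFT.
  .TTTT
Step 2: 8 trees catch fire, 6 burn out
  TTTFT
  .TF.F
  .....
  F...F
  TF.F.
  .TFTT
Step 3: 6 trees catch fire, 8 burn out
  TTF.F
  .F...
  .....
  .....
  F....
  .F.FT

TTF.F
.F...
.....
.....
F....
.F.FT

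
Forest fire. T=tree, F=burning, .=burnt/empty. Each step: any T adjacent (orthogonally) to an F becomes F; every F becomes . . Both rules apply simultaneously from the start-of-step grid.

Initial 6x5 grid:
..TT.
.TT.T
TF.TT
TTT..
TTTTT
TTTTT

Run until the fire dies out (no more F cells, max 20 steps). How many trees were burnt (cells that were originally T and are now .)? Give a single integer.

Answer: 18

Derivation:
Step 1: +3 fires, +1 burnt (F count now 3)
Step 2: +4 fires, +3 burnt (F count now 4)
Step 3: +4 fires, +4 burnt (F count now 4)
Step 4: +4 fires, +4 burnt (F count now 4)
Step 5: +2 fires, +4 burnt (F count now 2)
Step 6: +1 fires, +2 burnt (F count now 1)
Step 7: +0 fires, +1 burnt (F count now 0)
Fire out after step 7
Initially T: 21, now '.': 27
Total burnt (originally-T cells now '.'): 18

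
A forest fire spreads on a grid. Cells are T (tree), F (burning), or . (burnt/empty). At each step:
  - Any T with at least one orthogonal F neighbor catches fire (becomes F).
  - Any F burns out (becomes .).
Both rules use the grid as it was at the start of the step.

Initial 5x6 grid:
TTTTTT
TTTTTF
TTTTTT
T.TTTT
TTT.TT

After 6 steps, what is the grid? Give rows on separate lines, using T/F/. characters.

Step 1: 3 trees catch fire, 1 burn out
  TTTTTF
  TTTTF.
  TTTTTF
  T.TTTT
  TTT.TT
Step 2: 4 trees catch fire, 3 burn out
  TTTTF.
  TTTF..
  TTTTF.
  T.TTTF
  TTT.TT
Step 3: 5 trees catch fire, 4 burn out
  TTTF..
  TTF...
  TTTF..
  T.TTF.
  TTT.TF
Step 4: 5 trees catch fire, 5 burn out
  TTF...
  TF....
  TTF...
  T.TF..
  TTT.F.
Step 5: 4 trees catch fire, 5 burn out
  TF....
  F.....
  TF....
  T.F...
  TTT...
Step 6: 3 trees catch fire, 4 burn out
  F.....
  ......
  F.....
  T.....
  TTF...

F.....
......
F.....
T.....
TTF...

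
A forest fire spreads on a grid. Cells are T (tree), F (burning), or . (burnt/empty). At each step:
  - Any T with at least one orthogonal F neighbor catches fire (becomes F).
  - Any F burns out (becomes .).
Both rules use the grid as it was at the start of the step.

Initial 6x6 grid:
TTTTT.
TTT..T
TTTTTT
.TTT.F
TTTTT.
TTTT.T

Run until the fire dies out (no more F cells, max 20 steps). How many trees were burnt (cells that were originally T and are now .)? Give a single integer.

Answer: 27

Derivation:
Step 1: +1 fires, +1 burnt (F count now 1)
Step 2: +2 fires, +1 burnt (F count now 2)
Step 3: +1 fires, +2 burnt (F count now 1)
Step 4: +2 fires, +1 burnt (F count now 2)
Step 5: +4 fires, +2 burnt (F count now 4)
Step 6: +7 fires, +4 burnt (F count now 7)
Step 7: +5 fires, +7 burnt (F count now 5)
Step 8: +4 fires, +5 burnt (F count now 4)
Step 9: +1 fires, +4 burnt (F count now 1)
Step 10: +0 fires, +1 burnt (F count now 0)
Fire out after step 10
Initially T: 28, now '.': 35
Total burnt (originally-T cells now '.'): 27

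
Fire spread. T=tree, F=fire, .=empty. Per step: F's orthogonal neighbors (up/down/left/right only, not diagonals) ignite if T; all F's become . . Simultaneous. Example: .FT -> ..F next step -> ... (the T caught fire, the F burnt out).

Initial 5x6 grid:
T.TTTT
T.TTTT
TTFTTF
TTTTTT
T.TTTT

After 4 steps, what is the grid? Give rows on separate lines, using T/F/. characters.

Step 1: 7 trees catch fire, 2 burn out
  T.TTTT
  T.FTTF
  TF.FF.
  TTFTTF
  T.TTTT
Step 2: 10 trees catch fire, 7 burn out
  T.FTTF
  T..FF.
  F.....
  TF.FF.
  T.FTTF
Step 3: 6 trees catch fire, 10 burn out
  T..FF.
  F.....
  ......
  F.....
  T..FF.
Step 4: 2 trees catch fire, 6 burn out
  F.....
  ......
  ......
  ......
  F.....

F.....
......
......
......
F.....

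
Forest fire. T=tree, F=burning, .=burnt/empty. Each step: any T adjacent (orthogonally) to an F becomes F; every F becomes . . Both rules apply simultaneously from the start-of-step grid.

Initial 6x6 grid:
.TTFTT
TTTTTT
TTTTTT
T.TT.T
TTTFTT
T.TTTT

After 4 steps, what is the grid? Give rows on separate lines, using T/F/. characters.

Step 1: 7 trees catch fire, 2 burn out
  .TF.FT
  TTTFTT
  TTTTTT
  T.TF.T
  TTF.FT
  T.TFTT
Step 2: 10 trees catch fire, 7 burn out
  .F...F
  TTF.FT
  TTTFTT
  T.F..T
  TF...F
  T.F.FT
Step 3: 7 trees catch fire, 10 burn out
  ......
  TF...F
  TTF.FT
  T....F
  F.....
  T....F
Step 4: 5 trees catch fire, 7 burn out
  ......
  F.....
  TF...F
  F.....
  ......
  F.....

......
F.....
TF...F
F.....
......
F.....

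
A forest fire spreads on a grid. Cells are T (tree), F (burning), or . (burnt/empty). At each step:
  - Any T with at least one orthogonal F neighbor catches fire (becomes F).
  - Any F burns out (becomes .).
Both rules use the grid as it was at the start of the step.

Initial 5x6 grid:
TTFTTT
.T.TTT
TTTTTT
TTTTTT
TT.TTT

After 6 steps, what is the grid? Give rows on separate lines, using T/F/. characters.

Step 1: 2 trees catch fire, 1 burn out
  TF.FTT
  .T.TTT
  TTTTTT
  TTTTTT
  TT.TTT
Step 2: 4 trees catch fire, 2 burn out
  F...FT
  .F.FTT
  TTTTTT
  TTTTTT
  TT.TTT
Step 3: 4 trees catch fire, 4 burn out
  .....F
  ....FT
  TFTFTT
  TTTTTT
  TT.TTT
Step 4: 6 trees catch fire, 4 burn out
  ......
  .....F
  F.F.FT
  TFTFTT
  TT.TTT
Step 5: 6 trees catch fire, 6 burn out
  ......
  ......
  .....F
  F.F.FT
  TF.FTT
Step 6: 3 trees catch fire, 6 burn out
  ......
  ......
  ......
  .....F
  F...FT

......
......
......
.....F
F...FT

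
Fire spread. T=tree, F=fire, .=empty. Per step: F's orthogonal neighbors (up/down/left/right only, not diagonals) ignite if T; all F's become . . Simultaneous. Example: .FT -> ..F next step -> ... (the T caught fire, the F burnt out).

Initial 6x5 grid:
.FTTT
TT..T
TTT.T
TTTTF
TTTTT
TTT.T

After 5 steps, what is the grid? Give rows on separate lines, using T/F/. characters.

Step 1: 5 trees catch fire, 2 burn out
  ..FTT
  TF..T
  TTT.F
  TTTF.
  TTTTF
  TTT.T
Step 2: 7 trees catch fire, 5 burn out
  ...FT
  F...F
  TFT..
  TTF..
  TTTF.
  TTT.F
Step 3: 5 trees catch fire, 7 burn out
  ....F
  .....
  F.F..
  TF...
  TTF..
  TTT..
Step 4: 3 trees catch fire, 5 burn out
  .....
  .....
  .....
  F....
  TF...
  TTF..
Step 5: 2 trees catch fire, 3 burn out
  .....
  .....
  .....
  .....
  F....
  TF...

.....
.....
.....
.....
F....
TF...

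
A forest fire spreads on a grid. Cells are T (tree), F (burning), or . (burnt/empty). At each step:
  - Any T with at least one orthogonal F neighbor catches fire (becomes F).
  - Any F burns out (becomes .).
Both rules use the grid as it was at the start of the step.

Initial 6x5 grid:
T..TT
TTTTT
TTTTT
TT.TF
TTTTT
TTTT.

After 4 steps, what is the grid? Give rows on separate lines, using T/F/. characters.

Step 1: 3 trees catch fire, 1 burn out
  T..TT
  TTTTT
  TTTTF
  TT.F.
  TTTTF
  TTTT.
Step 2: 3 trees catch fire, 3 burn out
  T..TT
  TTTTF
  TTTF.
  TT...
  TTTF.
  TTTT.
Step 3: 5 trees catch fire, 3 burn out
  T..TF
  TTTF.
  TTF..
  TT...
  TTF..
  TTTF.
Step 4: 5 trees catch fire, 5 burn out
  T..F.
  TTF..
  TF...
  TT...
  TF...
  TTF..

T..F.
TTF..
TF...
TT...
TF...
TTF..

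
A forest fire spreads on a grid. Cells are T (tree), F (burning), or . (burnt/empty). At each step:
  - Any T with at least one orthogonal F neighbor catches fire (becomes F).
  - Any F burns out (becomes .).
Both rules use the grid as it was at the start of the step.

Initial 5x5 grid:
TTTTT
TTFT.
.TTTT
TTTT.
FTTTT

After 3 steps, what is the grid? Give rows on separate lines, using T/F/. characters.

Step 1: 6 trees catch fire, 2 burn out
  TTFTT
  TF.F.
  .TFTT
  FTTT.
  .FTTT
Step 2: 8 trees catch fire, 6 burn out
  TF.FT
  F....
  .F.FT
  .FFT.
  ..FTT
Step 3: 5 trees catch fire, 8 burn out
  F...F
  .....
  ....F
  ...F.
  ...FT

F...F
.....
....F
...F.
...FT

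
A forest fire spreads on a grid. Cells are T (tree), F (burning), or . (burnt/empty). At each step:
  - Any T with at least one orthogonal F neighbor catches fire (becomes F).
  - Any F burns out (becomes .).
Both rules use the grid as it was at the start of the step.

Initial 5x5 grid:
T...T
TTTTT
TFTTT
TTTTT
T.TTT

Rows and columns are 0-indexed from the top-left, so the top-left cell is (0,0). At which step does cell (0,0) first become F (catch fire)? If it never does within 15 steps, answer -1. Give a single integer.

Step 1: cell (0,0)='T' (+4 fires, +1 burnt)
Step 2: cell (0,0)='T' (+5 fires, +4 burnt)
Step 3: cell (0,0)='F' (+6 fires, +5 burnt)
  -> target ignites at step 3
Step 4: cell (0,0)='.' (+3 fires, +6 burnt)
Step 5: cell (0,0)='.' (+2 fires, +3 burnt)
Step 6: cell (0,0)='.' (+0 fires, +2 burnt)
  fire out at step 6

3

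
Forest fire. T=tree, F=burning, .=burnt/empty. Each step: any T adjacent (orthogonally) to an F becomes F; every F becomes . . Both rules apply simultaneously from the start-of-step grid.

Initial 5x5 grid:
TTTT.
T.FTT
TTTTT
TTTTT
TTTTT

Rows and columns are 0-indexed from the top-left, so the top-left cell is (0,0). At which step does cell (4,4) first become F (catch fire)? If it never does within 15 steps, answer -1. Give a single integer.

Step 1: cell (4,4)='T' (+3 fires, +1 burnt)
Step 2: cell (4,4)='T' (+6 fires, +3 burnt)
Step 3: cell (4,4)='T' (+6 fires, +6 burnt)
Step 4: cell (4,4)='T' (+5 fires, +6 burnt)
Step 5: cell (4,4)='F' (+2 fires, +5 burnt)
  -> target ignites at step 5
Step 6: cell (4,4)='.' (+0 fires, +2 burnt)
  fire out at step 6

5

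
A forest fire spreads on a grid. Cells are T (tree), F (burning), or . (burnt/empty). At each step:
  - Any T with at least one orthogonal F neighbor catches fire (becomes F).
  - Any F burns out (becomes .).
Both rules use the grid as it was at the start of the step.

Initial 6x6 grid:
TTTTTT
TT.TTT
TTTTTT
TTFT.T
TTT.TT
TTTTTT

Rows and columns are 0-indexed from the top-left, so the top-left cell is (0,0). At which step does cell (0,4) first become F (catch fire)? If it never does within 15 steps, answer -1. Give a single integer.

Step 1: cell (0,4)='T' (+4 fires, +1 burnt)
Step 2: cell (0,4)='T' (+5 fires, +4 burnt)
Step 3: cell (0,4)='T' (+7 fires, +5 burnt)
Step 4: cell (0,4)='T' (+7 fires, +7 burnt)
Step 5: cell (0,4)='F' (+7 fires, +7 burnt)
  -> target ignites at step 5
Step 6: cell (0,4)='.' (+2 fires, +7 burnt)
Step 7: cell (0,4)='.' (+0 fires, +2 burnt)
  fire out at step 7

5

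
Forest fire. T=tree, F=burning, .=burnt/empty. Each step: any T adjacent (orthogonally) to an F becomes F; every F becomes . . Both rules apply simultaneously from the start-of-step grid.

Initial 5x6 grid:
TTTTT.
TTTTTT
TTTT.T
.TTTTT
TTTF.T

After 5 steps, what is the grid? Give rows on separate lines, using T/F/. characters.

Step 1: 2 trees catch fire, 1 burn out
  TTTTT.
  TTTTTT
  TTTT.T
  .TTFTT
  TTF..T
Step 2: 4 trees catch fire, 2 burn out
  TTTTT.
  TTTTTT
  TTTF.T
  .TF.FT
  TF...T
Step 3: 5 trees catch fire, 4 burn out
  TTTTT.
  TTTFTT
  TTF..T
  .F...F
  F....T
Step 4: 6 trees catch fire, 5 burn out
  TTTFT.
  TTF.FT
  TF...F
  ......
  .....F
Step 5: 5 trees catch fire, 6 burn out
  TTF.F.
  TF...F
  F.....
  ......
  ......

TTF.F.
TF...F
F.....
......
......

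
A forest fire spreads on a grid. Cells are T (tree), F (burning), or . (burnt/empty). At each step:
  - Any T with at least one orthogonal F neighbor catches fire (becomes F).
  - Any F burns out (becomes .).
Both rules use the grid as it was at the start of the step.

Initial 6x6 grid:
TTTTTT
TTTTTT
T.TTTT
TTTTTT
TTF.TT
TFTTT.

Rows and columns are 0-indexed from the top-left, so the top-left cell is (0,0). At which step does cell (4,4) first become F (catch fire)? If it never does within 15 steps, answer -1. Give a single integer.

Step 1: cell (4,4)='T' (+4 fires, +2 burnt)
Step 2: cell (4,4)='T' (+5 fires, +4 burnt)
Step 3: cell (4,4)='T' (+5 fires, +5 burnt)
Step 4: cell (4,4)='F' (+7 fires, +5 burnt)
  -> target ignites at step 4
Step 5: cell (4,4)='.' (+6 fires, +7 burnt)
Step 6: cell (4,4)='.' (+3 fires, +6 burnt)
Step 7: cell (4,4)='.' (+1 fires, +3 burnt)
Step 8: cell (4,4)='.' (+0 fires, +1 burnt)
  fire out at step 8

4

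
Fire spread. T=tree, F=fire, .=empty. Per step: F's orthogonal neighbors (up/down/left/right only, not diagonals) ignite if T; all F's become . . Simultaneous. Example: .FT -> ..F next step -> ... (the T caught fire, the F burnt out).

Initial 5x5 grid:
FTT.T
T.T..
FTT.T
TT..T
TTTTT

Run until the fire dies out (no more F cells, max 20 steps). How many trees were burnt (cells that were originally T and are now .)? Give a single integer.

Step 1: +4 fires, +2 burnt (F count now 4)
Step 2: +4 fires, +4 burnt (F count now 4)
Step 3: +2 fires, +4 burnt (F count now 2)
Step 4: +1 fires, +2 burnt (F count now 1)
Step 5: +1 fires, +1 burnt (F count now 1)
Step 6: +1 fires, +1 burnt (F count now 1)
Step 7: +1 fires, +1 burnt (F count now 1)
Step 8: +1 fires, +1 burnt (F count now 1)
Step 9: +0 fires, +1 burnt (F count now 0)
Fire out after step 9
Initially T: 16, now '.': 24
Total burnt (originally-T cells now '.'): 15

Answer: 15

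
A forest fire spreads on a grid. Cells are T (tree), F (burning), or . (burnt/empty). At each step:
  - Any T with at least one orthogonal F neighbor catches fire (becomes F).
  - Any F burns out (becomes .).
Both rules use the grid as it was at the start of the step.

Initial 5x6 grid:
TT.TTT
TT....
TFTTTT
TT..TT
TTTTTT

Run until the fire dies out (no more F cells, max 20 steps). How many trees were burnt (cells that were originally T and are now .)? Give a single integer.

Step 1: +4 fires, +1 burnt (F count now 4)
Step 2: +5 fires, +4 burnt (F count now 5)
Step 3: +4 fires, +5 burnt (F count now 4)
Step 4: +3 fires, +4 burnt (F count now 3)
Step 5: +2 fires, +3 burnt (F count now 2)
Step 6: +1 fires, +2 burnt (F count now 1)
Step 7: +0 fires, +1 burnt (F count now 0)
Fire out after step 7
Initially T: 22, now '.': 27
Total burnt (originally-T cells now '.'): 19

Answer: 19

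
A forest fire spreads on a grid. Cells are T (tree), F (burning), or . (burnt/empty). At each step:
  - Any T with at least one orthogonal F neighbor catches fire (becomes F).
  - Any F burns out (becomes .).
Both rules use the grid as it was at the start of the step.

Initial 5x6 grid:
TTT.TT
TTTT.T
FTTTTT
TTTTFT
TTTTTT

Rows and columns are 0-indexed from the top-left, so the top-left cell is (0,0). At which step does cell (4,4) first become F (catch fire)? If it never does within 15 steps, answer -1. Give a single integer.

Step 1: cell (4,4)='F' (+7 fires, +2 burnt)
  -> target ignites at step 1
Step 2: cell (4,4)='.' (+10 fires, +7 burnt)
Step 3: cell (4,4)='.' (+6 fires, +10 burnt)
Step 4: cell (4,4)='.' (+2 fires, +6 burnt)
Step 5: cell (4,4)='.' (+1 fires, +2 burnt)
Step 6: cell (4,4)='.' (+0 fires, +1 burnt)
  fire out at step 6

1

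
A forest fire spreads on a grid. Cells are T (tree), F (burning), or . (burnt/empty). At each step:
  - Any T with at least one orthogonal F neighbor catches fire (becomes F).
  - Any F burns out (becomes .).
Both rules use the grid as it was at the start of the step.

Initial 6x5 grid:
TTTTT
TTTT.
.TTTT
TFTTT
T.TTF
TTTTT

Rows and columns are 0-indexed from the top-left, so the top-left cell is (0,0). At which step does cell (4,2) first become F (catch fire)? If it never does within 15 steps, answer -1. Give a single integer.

Step 1: cell (4,2)='T' (+6 fires, +2 burnt)
Step 2: cell (4,2)='F' (+7 fires, +6 burnt)
  -> target ignites at step 2
Step 3: cell (4,2)='.' (+6 fires, +7 burnt)
Step 4: cell (4,2)='.' (+4 fires, +6 burnt)
Step 5: cell (4,2)='.' (+1 fires, +4 burnt)
Step 6: cell (4,2)='.' (+1 fires, +1 burnt)
Step 7: cell (4,2)='.' (+0 fires, +1 burnt)
  fire out at step 7

2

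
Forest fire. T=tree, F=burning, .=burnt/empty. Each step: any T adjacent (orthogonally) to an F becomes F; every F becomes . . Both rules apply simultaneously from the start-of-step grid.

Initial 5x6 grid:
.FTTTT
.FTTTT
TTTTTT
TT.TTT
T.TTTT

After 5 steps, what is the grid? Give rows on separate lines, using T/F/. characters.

Step 1: 3 trees catch fire, 2 burn out
  ..FTTT
  ..FTTT
  TFTTTT
  TT.TTT
  T.TTTT
Step 2: 5 trees catch fire, 3 burn out
  ...FTT
  ...FTT
  F.FTTT
  TF.TTT
  T.TTTT
Step 3: 4 trees catch fire, 5 burn out
  ....FT
  ....FT
  ...FTT
  F..TTT
  T.TTTT
Step 4: 5 trees catch fire, 4 burn out
  .....F
  .....F
  ....FT
  ...FTT
  F.TTTT
Step 5: 3 trees catch fire, 5 burn out
  ......
  ......
  .....F
  ....FT
  ..TFTT

......
......
.....F
....FT
..TFTT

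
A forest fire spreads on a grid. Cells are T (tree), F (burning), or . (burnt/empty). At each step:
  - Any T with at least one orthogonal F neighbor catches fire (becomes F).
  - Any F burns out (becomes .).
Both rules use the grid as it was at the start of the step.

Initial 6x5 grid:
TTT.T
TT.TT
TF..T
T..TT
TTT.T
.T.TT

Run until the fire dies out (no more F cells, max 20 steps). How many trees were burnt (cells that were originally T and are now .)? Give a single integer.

Answer: 11

Derivation:
Step 1: +2 fires, +1 burnt (F count now 2)
Step 2: +3 fires, +2 burnt (F count now 3)
Step 3: +3 fires, +3 burnt (F count now 3)
Step 4: +1 fires, +3 burnt (F count now 1)
Step 5: +2 fires, +1 burnt (F count now 2)
Step 6: +0 fires, +2 burnt (F count now 0)
Fire out after step 6
Initially T: 20, now '.': 21
Total burnt (originally-T cells now '.'): 11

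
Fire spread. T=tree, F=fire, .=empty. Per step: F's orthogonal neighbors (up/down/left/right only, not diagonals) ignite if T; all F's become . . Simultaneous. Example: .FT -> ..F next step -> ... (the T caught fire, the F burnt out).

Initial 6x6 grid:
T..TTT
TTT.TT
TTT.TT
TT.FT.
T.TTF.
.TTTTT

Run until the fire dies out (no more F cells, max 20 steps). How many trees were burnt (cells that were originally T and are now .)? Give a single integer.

Step 1: +3 fires, +2 burnt (F count now 3)
Step 2: +4 fires, +3 burnt (F count now 4)
Step 3: +3 fires, +4 burnt (F count now 3)
Step 4: +3 fires, +3 burnt (F count now 3)
Step 5: +2 fires, +3 burnt (F count now 2)
Step 6: +0 fires, +2 burnt (F count now 0)
Fire out after step 6
Initially T: 25, now '.': 26
Total burnt (originally-T cells now '.'): 15

Answer: 15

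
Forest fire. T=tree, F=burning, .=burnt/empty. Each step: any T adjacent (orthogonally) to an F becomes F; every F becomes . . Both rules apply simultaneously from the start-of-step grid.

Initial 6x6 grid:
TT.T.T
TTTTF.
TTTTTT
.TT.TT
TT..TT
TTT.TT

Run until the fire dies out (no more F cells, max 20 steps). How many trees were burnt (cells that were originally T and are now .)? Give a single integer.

Step 1: +2 fires, +1 burnt (F count now 2)
Step 2: +5 fires, +2 burnt (F count now 5)
Step 3: +4 fires, +5 burnt (F count now 4)
Step 4: +6 fires, +4 burnt (F count now 6)
Step 5: +4 fires, +6 burnt (F count now 4)
Step 6: +1 fires, +4 burnt (F count now 1)
Step 7: +2 fires, +1 burnt (F count now 2)
Step 8: +2 fires, +2 burnt (F count now 2)
Step 9: +0 fires, +2 burnt (F count now 0)
Fire out after step 9
Initially T: 27, now '.': 35
Total burnt (originally-T cells now '.'): 26

Answer: 26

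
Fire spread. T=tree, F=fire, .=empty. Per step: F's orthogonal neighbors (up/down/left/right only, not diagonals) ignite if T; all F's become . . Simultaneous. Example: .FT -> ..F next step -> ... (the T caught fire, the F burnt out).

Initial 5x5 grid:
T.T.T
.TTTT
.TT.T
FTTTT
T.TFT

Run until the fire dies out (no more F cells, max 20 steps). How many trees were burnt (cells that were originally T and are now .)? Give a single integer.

Answer: 16

Derivation:
Step 1: +5 fires, +2 burnt (F count now 5)
Step 2: +3 fires, +5 burnt (F count now 3)
Step 3: +3 fires, +3 burnt (F count now 3)
Step 4: +2 fires, +3 burnt (F count now 2)
Step 5: +3 fires, +2 burnt (F count now 3)
Step 6: +0 fires, +3 burnt (F count now 0)
Fire out after step 6
Initially T: 17, now '.': 24
Total burnt (originally-T cells now '.'): 16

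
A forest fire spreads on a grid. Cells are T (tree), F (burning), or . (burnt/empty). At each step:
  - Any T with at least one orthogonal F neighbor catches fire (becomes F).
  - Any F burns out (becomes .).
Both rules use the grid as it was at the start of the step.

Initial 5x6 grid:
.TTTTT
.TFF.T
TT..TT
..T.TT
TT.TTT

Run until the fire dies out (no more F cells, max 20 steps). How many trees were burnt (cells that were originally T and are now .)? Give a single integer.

Answer: 16

Derivation:
Step 1: +3 fires, +2 burnt (F count now 3)
Step 2: +3 fires, +3 burnt (F count now 3)
Step 3: +2 fires, +3 burnt (F count now 2)
Step 4: +1 fires, +2 burnt (F count now 1)
Step 5: +1 fires, +1 burnt (F count now 1)
Step 6: +2 fires, +1 burnt (F count now 2)
Step 7: +2 fires, +2 burnt (F count now 2)
Step 8: +1 fires, +2 burnt (F count now 1)
Step 9: +1 fires, +1 burnt (F count now 1)
Step 10: +0 fires, +1 burnt (F count now 0)
Fire out after step 10
Initially T: 19, now '.': 27
Total burnt (originally-T cells now '.'): 16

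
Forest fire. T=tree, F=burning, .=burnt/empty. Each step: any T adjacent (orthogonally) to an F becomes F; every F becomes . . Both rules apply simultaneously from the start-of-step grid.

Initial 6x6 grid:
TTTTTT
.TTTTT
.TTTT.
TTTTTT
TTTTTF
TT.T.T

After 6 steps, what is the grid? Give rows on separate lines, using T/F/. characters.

Step 1: 3 trees catch fire, 1 burn out
  TTTTTT
  .TTTTT
  .TTTT.
  TTTTTF
  TTTTF.
  TT.T.F
Step 2: 2 trees catch fire, 3 burn out
  TTTTTT
  .TTTTT
  .TTTT.
  TTTTF.
  TTTF..
  TT.T..
Step 3: 4 trees catch fire, 2 burn out
  TTTTTT
  .TTTTT
  .TTTF.
  TTTF..
  TTF...
  TT.F..
Step 4: 4 trees catch fire, 4 burn out
  TTTTTT
  .TTTFT
  .TTF..
  TTF...
  TF....
  TT....
Step 5: 7 trees catch fire, 4 burn out
  TTTTFT
  .TTF.F
  .TF...
  TF....
  F.....
  TF....
Step 6: 6 trees catch fire, 7 burn out
  TTTF.F
  .TF...
  .F....
  F.....
  ......
  F.....

TTTF.F
.TF...
.F....
F.....
......
F.....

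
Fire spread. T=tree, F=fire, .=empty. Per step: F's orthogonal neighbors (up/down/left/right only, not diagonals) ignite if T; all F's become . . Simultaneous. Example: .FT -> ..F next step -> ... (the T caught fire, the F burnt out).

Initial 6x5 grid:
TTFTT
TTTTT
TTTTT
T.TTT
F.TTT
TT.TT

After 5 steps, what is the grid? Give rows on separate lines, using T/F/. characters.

Step 1: 5 trees catch fire, 2 burn out
  TF.FT
  TTFTT
  TTTTT
  F.TTT
  ..TTT
  FT.TT
Step 2: 7 trees catch fire, 5 burn out
  F...F
  TF.FT
  FTFTT
  ..TTT
  ..TTT
  .F.TT
Step 3: 5 trees catch fire, 7 burn out
  .....
  F...F
  .F.FT
  ..FTT
  ..TTT
  ...TT
Step 4: 3 trees catch fire, 5 burn out
  .....
  .....
  ....F
  ...FT
  ..FTT
  ...TT
Step 5: 2 trees catch fire, 3 burn out
  .....
  .....
  .....
  ....F
  ...FT
  ...TT

.....
.....
.....
....F
...FT
...TT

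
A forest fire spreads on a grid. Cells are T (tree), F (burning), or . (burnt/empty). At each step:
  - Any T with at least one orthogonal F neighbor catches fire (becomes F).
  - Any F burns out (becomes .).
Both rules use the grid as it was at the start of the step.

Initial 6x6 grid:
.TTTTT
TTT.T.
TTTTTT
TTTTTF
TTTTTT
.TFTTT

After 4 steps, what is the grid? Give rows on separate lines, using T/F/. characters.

Step 1: 6 trees catch fire, 2 burn out
  .TTTTT
  TTT.T.
  TTTTTF
  TTTTF.
  TTFTTF
  .F.FTT
Step 2: 8 trees catch fire, 6 burn out
  .TTTTT
  TTT.T.
  TTTTF.
  TTFF..
  TF.FF.
  ....FF
Step 3: 5 trees catch fire, 8 burn out
  .TTTTT
  TTT.F.
  TTFF..
  TF....
  F.....
  ......
Step 4: 4 trees catch fire, 5 burn out
  .TTTFT
  TTF...
  TF....
  F.....
  ......
  ......

.TTTFT
TTF...
TF....
F.....
......
......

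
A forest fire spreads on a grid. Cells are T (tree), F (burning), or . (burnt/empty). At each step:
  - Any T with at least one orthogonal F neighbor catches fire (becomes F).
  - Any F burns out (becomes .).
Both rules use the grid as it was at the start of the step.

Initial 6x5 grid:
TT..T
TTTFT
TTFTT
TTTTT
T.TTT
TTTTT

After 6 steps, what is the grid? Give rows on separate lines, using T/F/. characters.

Step 1: 5 trees catch fire, 2 burn out
  TT..T
  TTF.F
  TF.FT
  TTFTT
  T.TTT
  TTTTT
Step 2: 7 trees catch fire, 5 burn out
  TT..F
  TF...
  F...F
  TF.FT
  T.FTT
  TTTTT
Step 3: 6 trees catch fire, 7 burn out
  TF...
  F....
  .....
  F...F
  T..FT
  TTFTT
Step 4: 5 trees catch fire, 6 burn out
  F....
  .....
  .....
  .....
  F...F
  TF.FT
Step 5: 2 trees catch fire, 5 burn out
  .....
  .....
  .....
  .....
  .....
  F...F
Step 6: 0 trees catch fire, 2 burn out
  .....
  .....
  .....
  .....
  .....
  .....

.....
.....
.....
.....
.....
.....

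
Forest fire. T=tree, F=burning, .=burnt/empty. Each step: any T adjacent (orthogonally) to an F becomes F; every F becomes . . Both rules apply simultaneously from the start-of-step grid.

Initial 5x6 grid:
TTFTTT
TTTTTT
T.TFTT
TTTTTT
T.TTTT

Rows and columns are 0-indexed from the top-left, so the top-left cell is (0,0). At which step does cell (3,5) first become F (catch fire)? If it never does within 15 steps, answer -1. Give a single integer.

Step 1: cell (3,5)='T' (+7 fires, +2 burnt)
Step 2: cell (3,5)='T' (+8 fires, +7 burnt)
Step 3: cell (3,5)='F' (+7 fires, +8 burnt)
  -> target ignites at step 3
Step 4: cell (3,5)='.' (+3 fires, +7 burnt)
Step 5: cell (3,5)='.' (+1 fires, +3 burnt)
Step 6: cell (3,5)='.' (+0 fires, +1 burnt)
  fire out at step 6

3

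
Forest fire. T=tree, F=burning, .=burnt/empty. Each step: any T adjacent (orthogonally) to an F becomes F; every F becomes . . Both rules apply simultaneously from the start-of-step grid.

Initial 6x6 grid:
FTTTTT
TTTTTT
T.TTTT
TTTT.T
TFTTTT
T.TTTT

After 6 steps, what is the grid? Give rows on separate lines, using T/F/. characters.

Step 1: 5 trees catch fire, 2 burn out
  .FTTTT
  FTTTTT
  T.TTTT
  TFTT.T
  F.FTTT
  T.TTTT
Step 2: 8 trees catch fire, 5 burn out
  ..FTTT
  .FTTTT
  F.TTTT
  F.FT.T
  ...FTT
  F.FTTT
Step 3: 6 trees catch fire, 8 burn out
  ...FTT
  ..FTTT
  ..FTTT
  ...F.T
  ....FT
  ...FTT
Step 4: 5 trees catch fire, 6 burn out
  ....FT
  ...FTT
  ...FTT
  .....T
  .....F
  ....FT
Step 5: 5 trees catch fire, 5 burn out
  .....F
  ....FT
  ....FT
  .....F
  ......
  .....F
Step 6: 2 trees catch fire, 5 burn out
  ......
  .....F
  .....F
  ......
  ......
  ......

......
.....F
.....F
......
......
......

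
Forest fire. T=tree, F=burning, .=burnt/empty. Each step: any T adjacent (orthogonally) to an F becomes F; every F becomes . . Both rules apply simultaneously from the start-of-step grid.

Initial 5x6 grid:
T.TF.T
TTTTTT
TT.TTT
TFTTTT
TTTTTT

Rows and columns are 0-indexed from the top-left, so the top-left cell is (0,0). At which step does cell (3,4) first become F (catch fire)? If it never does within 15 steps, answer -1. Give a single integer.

Step 1: cell (3,4)='T' (+6 fires, +2 burnt)
Step 2: cell (3,4)='T' (+8 fires, +6 burnt)
Step 3: cell (3,4)='F' (+5 fires, +8 burnt)
  -> target ignites at step 3
Step 4: cell (3,4)='.' (+5 fires, +5 burnt)
Step 5: cell (3,4)='.' (+1 fires, +5 burnt)
Step 6: cell (3,4)='.' (+0 fires, +1 burnt)
  fire out at step 6

3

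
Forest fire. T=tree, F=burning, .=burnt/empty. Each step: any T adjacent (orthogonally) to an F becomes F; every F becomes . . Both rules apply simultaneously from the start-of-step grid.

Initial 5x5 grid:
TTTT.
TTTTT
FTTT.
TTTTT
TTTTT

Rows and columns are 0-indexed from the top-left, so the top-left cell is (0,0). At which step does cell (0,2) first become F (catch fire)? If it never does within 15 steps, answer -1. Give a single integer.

Step 1: cell (0,2)='T' (+3 fires, +1 burnt)
Step 2: cell (0,2)='T' (+5 fires, +3 burnt)
Step 3: cell (0,2)='T' (+5 fires, +5 burnt)
Step 4: cell (0,2)='F' (+4 fires, +5 burnt)
  -> target ignites at step 4
Step 5: cell (0,2)='.' (+4 fires, +4 burnt)
Step 6: cell (0,2)='.' (+1 fires, +4 burnt)
Step 7: cell (0,2)='.' (+0 fires, +1 burnt)
  fire out at step 7

4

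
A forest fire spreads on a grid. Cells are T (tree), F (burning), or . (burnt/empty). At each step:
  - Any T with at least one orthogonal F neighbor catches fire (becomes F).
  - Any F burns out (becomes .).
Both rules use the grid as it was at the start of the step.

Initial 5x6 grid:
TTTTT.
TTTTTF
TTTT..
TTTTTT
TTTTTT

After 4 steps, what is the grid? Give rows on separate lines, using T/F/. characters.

Step 1: 1 trees catch fire, 1 burn out
  TTTTT.
  TTTTF.
  TTTT..
  TTTTTT
  TTTTTT
Step 2: 2 trees catch fire, 1 burn out
  TTTTF.
  TTTF..
  TTTT..
  TTTTTT
  TTTTTT
Step 3: 3 trees catch fire, 2 burn out
  TTTF..
  TTF...
  TTTF..
  TTTTTT
  TTTTTT
Step 4: 4 trees catch fire, 3 burn out
  TTF...
  TF....
  TTF...
  TTTFTT
  TTTTTT

TTF...
TF....
TTF...
TTTFTT
TTTTTT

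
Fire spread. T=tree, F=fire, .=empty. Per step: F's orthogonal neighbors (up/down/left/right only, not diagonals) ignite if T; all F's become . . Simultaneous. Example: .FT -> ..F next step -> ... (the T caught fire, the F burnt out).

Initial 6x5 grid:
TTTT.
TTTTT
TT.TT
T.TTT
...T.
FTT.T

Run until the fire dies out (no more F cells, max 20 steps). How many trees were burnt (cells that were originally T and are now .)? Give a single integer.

Step 1: +1 fires, +1 burnt (F count now 1)
Step 2: +1 fires, +1 burnt (F count now 1)
Step 3: +0 fires, +1 burnt (F count now 0)
Fire out after step 3
Initially T: 21, now '.': 11
Total burnt (originally-T cells now '.'): 2

Answer: 2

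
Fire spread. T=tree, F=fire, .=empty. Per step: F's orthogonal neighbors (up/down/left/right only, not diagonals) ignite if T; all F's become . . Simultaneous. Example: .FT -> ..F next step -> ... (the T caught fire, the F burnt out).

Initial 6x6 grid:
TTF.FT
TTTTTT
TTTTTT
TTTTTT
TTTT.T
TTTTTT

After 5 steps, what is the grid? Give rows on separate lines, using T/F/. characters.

Step 1: 4 trees catch fire, 2 burn out
  TF...F
  TTFTFT
  TTTTTT
  TTTTTT
  TTTT.T
  TTTTTT
Step 2: 6 trees catch fire, 4 burn out
  F.....
  TF.F.F
  TTFTFT
  TTTTTT
  TTTT.T
  TTTTTT
Step 3: 6 trees catch fire, 6 burn out
  ......
  F.....
  TF.F.F
  TTFTFT
  TTTT.T
  TTTTTT
Step 4: 5 trees catch fire, 6 burn out
  ......
  ......
  F.....
  TF.F.F
  TTFT.T
  TTTTTT
Step 5: 5 trees catch fire, 5 burn out
  ......
  ......
  ......
  F.....
  TF.F.F
  TTFTTT

......
......
......
F.....
TF.F.F
TTFTTT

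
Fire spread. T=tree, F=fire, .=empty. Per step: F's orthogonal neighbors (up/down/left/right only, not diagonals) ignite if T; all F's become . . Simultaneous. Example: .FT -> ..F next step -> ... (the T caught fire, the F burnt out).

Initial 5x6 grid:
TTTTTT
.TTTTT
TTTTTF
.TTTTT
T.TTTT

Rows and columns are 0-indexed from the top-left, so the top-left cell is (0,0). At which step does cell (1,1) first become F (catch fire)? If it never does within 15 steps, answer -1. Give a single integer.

Step 1: cell (1,1)='T' (+3 fires, +1 burnt)
Step 2: cell (1,1)='T' (+5 fires, +3 burnt)
Step 3: cell (1,1)='T' (+5 fires, +5 burnt)
Step 4: cell (1,1)='T' (+5 fires, +5 burnt)
Step 5: cell (1,1)='F' (+5 fires, +5 burnt)
  -> target ignites at step 5
Step 6: cell (1,1)='.' (+1 fires, +5 burnt)
Step 7: cell (1,1)='.' (+1 fires, +1 burnt)
Step 8: cell (1,1)='.' (+0 fires, +1 burnt)
  fire out at step 8

5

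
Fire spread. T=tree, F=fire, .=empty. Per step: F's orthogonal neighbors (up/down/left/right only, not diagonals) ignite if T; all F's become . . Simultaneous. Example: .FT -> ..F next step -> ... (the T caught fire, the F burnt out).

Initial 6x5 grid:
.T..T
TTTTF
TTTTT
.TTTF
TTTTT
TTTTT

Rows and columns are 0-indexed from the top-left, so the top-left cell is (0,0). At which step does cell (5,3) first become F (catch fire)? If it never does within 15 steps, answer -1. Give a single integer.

Step 1: cell (5,3)='T' (+5 fires, +2 burnt)
Step 2: cell (5,3)='T' (+5 fires, +5 burnt)
Step 3: cell (5,3)='F' (+5 fires, +5 burnt)
  -> target ignites at step 3
Step 4: cell (5,3)='.' (+5 fires, +5 burnt)
Step 5: cell (5,3)='.' (+3 fires, +5 burnt)
Step 6: cell (5,3)='.' (+1 fires, +3 burnt)
Step 7: cell (5,3)='.' (+0 fires, +1 burnt)
  fire out at step 7

3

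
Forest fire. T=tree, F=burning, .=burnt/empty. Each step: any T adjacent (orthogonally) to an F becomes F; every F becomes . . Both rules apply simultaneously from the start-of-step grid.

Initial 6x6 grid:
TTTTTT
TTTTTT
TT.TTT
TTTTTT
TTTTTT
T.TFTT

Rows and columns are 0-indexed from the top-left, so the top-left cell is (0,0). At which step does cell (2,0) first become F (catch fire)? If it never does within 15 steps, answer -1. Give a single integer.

Step 1: cell (2,0)='T' (+3 fires, +1 burnt)
Step 2: cell (2,0)='T' (+4 fires, +3 burnt)
Step 3: cell (2,0)='T' (+5 fires, +4 burnt)
Step 4: cell (2,0)='T' (+5 fires, +5 burnt)
Step 5: cell (2,0)='T' (+7 fires, +5 burnt)
Step 6: cell (2,0)='F' (+5 fires, +7 burnt)
  -> target ignites at step 6
Step 7: cell (2,0)='.' (+3 fires, +5 burnt)
Step 8: cell (2,0)='.' (+1 fires, +3 burnt)
Step 9: cell (2,0)='.' (+0 fires, +1 burnt)
  fire out at step 9

6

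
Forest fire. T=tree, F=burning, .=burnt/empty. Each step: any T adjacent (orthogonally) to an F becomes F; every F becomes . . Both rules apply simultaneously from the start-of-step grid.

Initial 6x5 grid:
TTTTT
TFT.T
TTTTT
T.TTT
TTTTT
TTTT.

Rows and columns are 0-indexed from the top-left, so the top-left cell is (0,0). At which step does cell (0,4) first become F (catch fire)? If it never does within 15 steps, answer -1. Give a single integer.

Step 1: cell (0,4)='T' (+4 fires, +1 burnt)
Step 2: cell (0,4)='T' (+4 fires, +4 burnt)
Step 3: cell (0,4)='T' (+4 fires, +4 burnt)
Step 4: cell (0,4)='F' (+5 fires, +4 burnt)
  -> target ignites at step 4
Step 5: cell (0,4)='.' (+6 fires, +5 burnt)
Step 6: cell (0,4)='.' (+3 fires, +6 burnt)
Step 7: cell (0,4)='.' (+0 fires, +3 burnt)
  fire out at step 7

4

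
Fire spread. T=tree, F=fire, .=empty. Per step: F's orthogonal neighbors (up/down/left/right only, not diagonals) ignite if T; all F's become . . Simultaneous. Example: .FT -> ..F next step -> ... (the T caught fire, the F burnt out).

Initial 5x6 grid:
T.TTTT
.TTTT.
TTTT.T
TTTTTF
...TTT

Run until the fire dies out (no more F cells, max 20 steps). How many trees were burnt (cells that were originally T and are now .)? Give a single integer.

Answer: 21

Derivation:
Step 1: +3 fires, +1 burnt (F count now 3)
Step 2: +2 fires, +3 burnt (F count now 2)
Step 3: +3 fires, +2 burnt (F count now 3)
Step 4: +3 fires, +3 burnt (F count now 3)
Step 5: +5 fires, +3 burnt (F count now 5)
Step 6: +4 fires, +5 burnt (F count now 4)
Step 7: +1 fires, +4 burnt (F count now 1)
Step 8: +0 fires, +1 burnt (F count now 0)
Fire out after step 8
Initially T: 22, now '.': 29
Total burnt (originally-T cells now '.'): 21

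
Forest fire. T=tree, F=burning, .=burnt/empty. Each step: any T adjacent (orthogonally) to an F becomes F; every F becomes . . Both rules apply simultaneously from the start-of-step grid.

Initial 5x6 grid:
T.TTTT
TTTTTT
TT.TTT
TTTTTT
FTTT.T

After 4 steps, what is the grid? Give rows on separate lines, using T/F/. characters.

Step 1: 2 trees catch fire, 1 burn out
  T.TTTT
  TTTTTT
  TT.TTT
  FTTTTT
  .FTT.T
Step 2: 3 trees catch fire, 2 burn out
  T.TTTT
  TTTTTT
  FT.TTT
  .FTTTT
  ..FT.T
Step 3: 4 trees catch fire, 3 burn out
  T.TTTT
  FTTTTT
  .F.TTT
  ..FTTT
  ...F.T
Step 4: 3 trees catch fire, 4 burn out
  F.TTTT
  .FTTTT
  ...TTT
  ...FTT
  .....T

F.TTTT
.FTTTT
...TTT
...FTT
.....T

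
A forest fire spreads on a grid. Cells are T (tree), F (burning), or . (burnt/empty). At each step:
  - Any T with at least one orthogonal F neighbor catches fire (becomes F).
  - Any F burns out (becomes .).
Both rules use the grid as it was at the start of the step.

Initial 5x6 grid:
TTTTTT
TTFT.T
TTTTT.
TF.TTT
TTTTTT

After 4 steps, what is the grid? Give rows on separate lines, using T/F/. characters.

Step 1: 7 trees catch fire, 2 burn out
  TTFTTT
  TF.F.T
  TFFTT.
  F..TTT
  TFTTTT
Step 2: 7 trees catch fire, 7 burn out
  TF.FTT
  F....T
  F..FT.
  ...TTT
  F.FTTT
Step 3: 5 trees catch fire, 7 burn out
  F...FT
  .....T
  ....F.
  ...FTT
  ...FTT
Step 4: 3 trees catch fire, 5 burn out
  .....F
  .....T
  ......
  ....FT
  ....FT

.....F
.....T
......
....FT
....FT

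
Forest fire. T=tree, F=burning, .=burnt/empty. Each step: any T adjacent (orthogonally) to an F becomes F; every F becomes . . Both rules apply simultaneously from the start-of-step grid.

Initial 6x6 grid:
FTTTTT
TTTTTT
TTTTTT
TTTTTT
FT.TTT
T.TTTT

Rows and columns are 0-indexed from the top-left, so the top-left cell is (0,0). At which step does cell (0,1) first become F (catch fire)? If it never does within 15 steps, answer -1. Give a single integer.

Step 1: cell (0,1)='F' (+5 fires, +2 burnt)
  -> target ignites at step 1
Step 2: cell (0,1)='.' (+4 fires, +5 burnt)
Step 3: cell (0,1)='.' (+4 fires, +4 burnt)
Step 4: cell (0,1)='.' (+4 fires, +4 burnt)
Step 5: cell (0,1)='.' (+5 fires, +4 burnt)
Step 6: cell (0,1)='.' (+5 fires, +5 burnt)
Step 7: cell (0,1)='.' (+4 fires, +5 burnt)
Step 8: cell (0,1)='.' (+1 fires, +4 burnt)
Step 9: cell (0,1)='.' (+0 fires, +1 burnt)
  fire out at step 9

1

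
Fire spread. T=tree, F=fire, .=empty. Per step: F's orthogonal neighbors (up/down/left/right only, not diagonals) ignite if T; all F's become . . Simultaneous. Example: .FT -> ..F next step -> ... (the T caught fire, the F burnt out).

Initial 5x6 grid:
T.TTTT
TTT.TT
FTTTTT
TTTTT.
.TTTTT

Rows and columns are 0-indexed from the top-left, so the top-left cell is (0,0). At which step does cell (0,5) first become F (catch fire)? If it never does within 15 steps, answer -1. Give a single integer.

Step 1: cell (0,5)='T' (+3 fires, +1 burnt)
Step 2: cell (0,5)='T' (+4 fires, +3 burnt)
Step 3: cell (0,5)='T' (+4 fires, +4 burnt)
Step 4: cell (0,5)='T' (+4 fires, +4 burnt)
Step 5: cell (0,5)='T' (+5 fires, +4 burnt)
Step 6: cell (0,5)='T' (+3 fires, +5 burnt)
Step 7: cell (0,5)='F' (+2 fires, +3 burnt)
  -> target ignites at step 7
Step 8: cell (0,5)='.' (+0 fires, +2 burnt)
  fire out at step 8

7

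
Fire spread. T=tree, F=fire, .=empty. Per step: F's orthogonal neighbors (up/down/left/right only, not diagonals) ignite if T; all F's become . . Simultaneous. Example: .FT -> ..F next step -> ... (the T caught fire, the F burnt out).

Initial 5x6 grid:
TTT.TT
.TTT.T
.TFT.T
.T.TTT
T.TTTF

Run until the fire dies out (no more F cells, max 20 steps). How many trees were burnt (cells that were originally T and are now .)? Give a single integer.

Answer: 19

Derivation:
Step 1: +5 fires, +2 burnt (F count now 5)
Step 2: +8 fires, +5 burnt (F count now 8)
Step 3: +3 fires, +8 burnt (F count now 3)
Step 4: +2 fires, +3 burnt (F count now 2)
Step 5: +1 fires, +2 burnt (F count now 1)
Step 6: +0 fires, +1 burnt (F count now 0)
Fire out after step 6
Initially T: 20, now '.': 29
Total burnt (originally-T cells now '.'): 19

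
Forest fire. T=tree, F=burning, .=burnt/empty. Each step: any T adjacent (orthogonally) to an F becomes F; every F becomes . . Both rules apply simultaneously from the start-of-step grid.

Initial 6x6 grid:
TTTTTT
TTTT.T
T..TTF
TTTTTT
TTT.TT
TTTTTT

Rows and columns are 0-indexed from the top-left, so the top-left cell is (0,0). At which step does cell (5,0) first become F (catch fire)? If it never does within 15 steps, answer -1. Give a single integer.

Step 1: cell (5,0)='T' (+3 fires, +1 burnt)
Step 2: cell (5,0)='T' (+4 fires, +3 burnt)
Step 3: cell (5,0)='T' (+5 fires, +4 burnt)
Step 4: cell (5,0)='T' (+4 fires, +5 burnt)
Step 5: cell (5,0)='T' (+5 fires, +4 burnt)
Step 6: cell (5,0)='T' (+5 fires, +5 burnt)
Step 7: cell (5,0)='T' (+4 fires, +5 burnt)
Step 8: cell (5,0)='F' (+1 fires, +4 burnt)
  -> target ignites at step 8
Step 9: cell (5,0)='.' (+0 fires, +1 burnt)
  fire out at step 9

8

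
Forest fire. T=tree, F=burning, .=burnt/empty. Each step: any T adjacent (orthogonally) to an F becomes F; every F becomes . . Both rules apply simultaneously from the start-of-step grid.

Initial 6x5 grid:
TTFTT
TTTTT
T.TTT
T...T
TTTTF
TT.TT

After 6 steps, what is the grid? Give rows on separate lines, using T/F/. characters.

Step 1: 6 trees catch fire, 2 burn out
  TF.FT
  TTFTT
  T.TTT
  T...F
  TTTF.
  TT.TF
Step 2: 8 trees catch fire, 6 burn out
  F...F
  TF.FT
  T.FTF
  T....
  TTF..
  TT.F.
Step 3: 4 trees catch fire, 8 burn out
  .....
  F...F
  T..F.
  T....
  TF...
  TT...
Step 4: 3 trees catch fire, 4 burn out
  .....
  .....
  F....
  T....
  F....
  TF...
Step 5: 2 trees catch fire, 3 burn out
  .....
  .....
  .....
  F....
  .....
  F....
Step 6: 0 trees catch fire, 2 burn out
  .....
  .....
  .....
  .....
  .....
  .....

.....
.....
.....
.....
.....
.....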